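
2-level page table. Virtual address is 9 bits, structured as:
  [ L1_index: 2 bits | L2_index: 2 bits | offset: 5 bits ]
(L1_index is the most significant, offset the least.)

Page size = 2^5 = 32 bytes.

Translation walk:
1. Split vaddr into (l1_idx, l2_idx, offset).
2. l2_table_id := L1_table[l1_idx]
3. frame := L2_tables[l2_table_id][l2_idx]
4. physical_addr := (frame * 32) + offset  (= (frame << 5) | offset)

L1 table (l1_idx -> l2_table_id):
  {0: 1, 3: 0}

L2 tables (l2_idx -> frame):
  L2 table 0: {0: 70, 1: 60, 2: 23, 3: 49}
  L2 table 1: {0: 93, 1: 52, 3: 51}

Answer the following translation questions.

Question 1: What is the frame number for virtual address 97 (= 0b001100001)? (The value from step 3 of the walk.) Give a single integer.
Answer: 51

Derivation:
vaddr = 97: l1_idx=0, l2_idx=3
L1[0] = 1; L2[1][3] = 51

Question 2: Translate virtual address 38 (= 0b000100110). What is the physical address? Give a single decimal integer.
vaddr = 38 = 0b000100110
Split: l1_idx=0, l2_idx=1, offset=6
L1[0] = 1
L2[1][1] = 52
paddr = 52 * 32 + 6 = 1670

Answer: 1670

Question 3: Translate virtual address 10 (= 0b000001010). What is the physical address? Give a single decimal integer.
vaddr = 10 = 0b000001010
Split: l1_idx=0, l2_idx=0, offset=10
L1[0] = 1
L2[1][0] = 93
paddr = 93 * 32 + 10 = 2986

Answer: 2986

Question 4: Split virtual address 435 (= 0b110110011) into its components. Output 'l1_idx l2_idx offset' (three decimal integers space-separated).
vaddr = 435 = 0b110110011
  top 2 bits -> l1_idx = 3
  next 2 bits -> l2_idx = 1
  bottom 5 bits -> offset = 19

Answer: 3 1 19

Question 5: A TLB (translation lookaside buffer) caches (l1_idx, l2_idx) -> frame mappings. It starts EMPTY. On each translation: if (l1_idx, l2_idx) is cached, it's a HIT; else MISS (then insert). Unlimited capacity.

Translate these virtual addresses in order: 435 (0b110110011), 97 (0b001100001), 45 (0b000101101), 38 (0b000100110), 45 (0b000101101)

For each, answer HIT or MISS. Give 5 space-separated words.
Answer: MISS MISS MISS HIT HIT

Derivation:
vaddr=435: (3,1) not in TLB -> MISS, insert
vaddr=97: (0,3) not in TLB -> MISS, insert
vaddr=45: (0,1) not in TLB -> MISS, insert
vaddr=38: (0,1) in TLB -> HIT
vaddr=45: (0,1) in TLB -> HIT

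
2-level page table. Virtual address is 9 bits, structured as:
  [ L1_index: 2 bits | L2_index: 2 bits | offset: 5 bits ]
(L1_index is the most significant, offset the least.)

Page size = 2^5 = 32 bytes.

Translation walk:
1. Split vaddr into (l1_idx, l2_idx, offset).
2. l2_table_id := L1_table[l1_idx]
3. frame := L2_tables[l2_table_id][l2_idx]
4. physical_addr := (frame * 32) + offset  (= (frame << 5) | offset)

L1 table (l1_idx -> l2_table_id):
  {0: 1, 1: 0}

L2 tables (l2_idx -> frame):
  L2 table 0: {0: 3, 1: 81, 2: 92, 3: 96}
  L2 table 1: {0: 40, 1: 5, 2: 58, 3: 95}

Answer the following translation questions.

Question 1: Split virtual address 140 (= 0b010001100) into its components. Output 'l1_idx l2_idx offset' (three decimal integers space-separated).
Answer: 1 0 12

Derivation:
vaddr = 140 = 0b010001100
  top 2 bits -> l1_idx = 1
  next 2 bits -> l2_idx = 0
  bottom 5 bits -> offset = 12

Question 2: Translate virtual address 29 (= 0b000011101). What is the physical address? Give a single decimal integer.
vaddr = 29 = 0b000011101
Split: l1_idx=0, l2_idx=0, offset=29
L1[0] = 1
L2[1][0] = 40
paddr = 40 * 32 + 29 = 1309

Answer: 1309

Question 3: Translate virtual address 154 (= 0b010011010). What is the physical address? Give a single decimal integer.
vaddr = 154 = 0b010011010
Split: l1_idx=1, l2_idx=0, offset=26
L1[1] = 0
L2[0][0] = 3
paddr = 3 * 32 + 26 = 122

Answer: 122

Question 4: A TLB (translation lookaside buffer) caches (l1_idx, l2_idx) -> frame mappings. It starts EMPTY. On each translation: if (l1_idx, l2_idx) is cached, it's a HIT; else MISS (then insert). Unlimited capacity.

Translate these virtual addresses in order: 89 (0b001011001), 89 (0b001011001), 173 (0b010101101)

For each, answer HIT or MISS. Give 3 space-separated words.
vaddr=89: (0,2) not in TLB -> MISS, insert
vaddr=89: (0,2) in TLB -> HIT
vaddr=173: (1,1) not in TLB -> MISS, insert

Answer: MISS HIT MISS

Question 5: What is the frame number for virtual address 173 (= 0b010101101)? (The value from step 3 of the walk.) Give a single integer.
Answer: 81

Derivation:
vaddr = 173: l1_idx=1, l2_idx=1
L1[1] = 0; L2[0][1] = 81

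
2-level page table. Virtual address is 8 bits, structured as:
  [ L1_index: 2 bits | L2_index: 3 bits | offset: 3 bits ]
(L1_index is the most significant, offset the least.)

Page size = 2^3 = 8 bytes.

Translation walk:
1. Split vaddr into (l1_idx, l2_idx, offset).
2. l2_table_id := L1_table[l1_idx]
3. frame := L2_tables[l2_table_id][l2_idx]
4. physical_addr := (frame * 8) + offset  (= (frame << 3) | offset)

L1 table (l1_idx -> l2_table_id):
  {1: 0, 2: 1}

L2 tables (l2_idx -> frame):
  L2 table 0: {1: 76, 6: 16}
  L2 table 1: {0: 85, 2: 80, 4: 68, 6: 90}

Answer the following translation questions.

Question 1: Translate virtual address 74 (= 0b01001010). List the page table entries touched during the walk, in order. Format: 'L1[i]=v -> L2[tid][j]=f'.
vaddr = 74 = 0b01001010
Split: l1_idx=1, l2_idx=1, offset=2

Answer: L1[1]=0 -> L2[0][1]=76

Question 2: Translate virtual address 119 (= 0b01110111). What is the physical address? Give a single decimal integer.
Answer: 135

Derivation:
vaddr = 119 = 0b01110111
Split: l1_idx=1, l2_idx=6, offset=7
L1[1] = 0
L2[0][6] = 16
paddr = 16 * 8 + 7 = 135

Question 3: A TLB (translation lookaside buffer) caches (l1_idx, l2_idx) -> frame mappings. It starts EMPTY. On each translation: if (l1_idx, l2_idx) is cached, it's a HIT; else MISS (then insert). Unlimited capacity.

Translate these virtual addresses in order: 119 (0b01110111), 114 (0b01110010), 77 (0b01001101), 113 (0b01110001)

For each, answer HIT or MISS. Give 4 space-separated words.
Answer: MISS HIT MISS HIT

Derivation:
vaddr=119: (1,6) not in TLB -> MISS, insert
vaddr=114: (1,6) in TLB -> HIT
vaddr=77: (1,1) not in TLB -> MISS, insert
vaddr=113: (1,6) in TLB -> HIT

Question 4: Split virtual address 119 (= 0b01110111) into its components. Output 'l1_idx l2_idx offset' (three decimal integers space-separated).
vaddr = 119 = 0b01110111
  top 2 bits -> l1_idx = 1
  next 3 bits -> l2_idx = 6
  bottom 3 bits -> offset = 7

Answer: 1 6 7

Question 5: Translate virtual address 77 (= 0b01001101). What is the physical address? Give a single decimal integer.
vaddr = 77 = 0b01001101
Split: l1_idx=1, l2_idx=1, offset=5
L1[1] = 0
L2[0][1] = 76
paddr = 76 * 8 + 5 = 613

Answer: 613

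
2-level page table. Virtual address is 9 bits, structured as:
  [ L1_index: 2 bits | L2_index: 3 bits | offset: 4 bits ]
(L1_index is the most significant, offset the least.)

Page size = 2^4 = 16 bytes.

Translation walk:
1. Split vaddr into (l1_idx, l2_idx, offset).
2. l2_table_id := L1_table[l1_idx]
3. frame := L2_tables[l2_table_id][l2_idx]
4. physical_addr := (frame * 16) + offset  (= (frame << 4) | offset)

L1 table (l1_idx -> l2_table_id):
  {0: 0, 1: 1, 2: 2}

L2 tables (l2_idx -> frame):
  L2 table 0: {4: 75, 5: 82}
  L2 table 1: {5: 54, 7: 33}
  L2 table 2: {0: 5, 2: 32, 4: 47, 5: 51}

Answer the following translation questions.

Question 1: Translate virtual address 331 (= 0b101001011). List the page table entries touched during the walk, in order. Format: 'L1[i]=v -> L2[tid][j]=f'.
vaddr = 331 = 0b101001011
Split: l1_idx=2, l2_idx=4, offset=11

Answer: L1[2]=2 -> L2[2][4]=47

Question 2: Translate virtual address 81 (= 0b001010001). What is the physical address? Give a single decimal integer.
Answer: 1313

Derivation:
vaddr = 81 = 0b001010001
Split: l1_idx=0, l2_idx=5, offset=1
L1[0] = 0
L2[0][5] = 82
paddr = 82 * 16 + 1 = 1313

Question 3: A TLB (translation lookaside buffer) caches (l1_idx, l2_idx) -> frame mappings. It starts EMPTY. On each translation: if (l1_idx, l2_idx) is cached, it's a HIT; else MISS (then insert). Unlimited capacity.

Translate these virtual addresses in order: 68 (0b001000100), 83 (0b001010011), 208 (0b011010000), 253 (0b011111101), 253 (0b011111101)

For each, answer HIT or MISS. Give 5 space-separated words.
Answer: MISS MISS MISS MISS HIT

Derivation:
vaddr=68: (0,4) not in TLB -> MISS, insert
vaddr=83: (0,5) not in TLB -> MISS, insert
vaddr=208: (1,5) not in TLB -> MISS, insert
vaddr=253: (1,7) not in TLB -> MISS, insert
vaddr=253: (1,7) in TLB -> HIT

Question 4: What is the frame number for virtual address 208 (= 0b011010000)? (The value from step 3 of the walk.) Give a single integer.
Answer: 54

Derivation:
vaddr = 208: l1_idx=1, l2_idx=5
L1[1] = 1; L2[1][5] = 54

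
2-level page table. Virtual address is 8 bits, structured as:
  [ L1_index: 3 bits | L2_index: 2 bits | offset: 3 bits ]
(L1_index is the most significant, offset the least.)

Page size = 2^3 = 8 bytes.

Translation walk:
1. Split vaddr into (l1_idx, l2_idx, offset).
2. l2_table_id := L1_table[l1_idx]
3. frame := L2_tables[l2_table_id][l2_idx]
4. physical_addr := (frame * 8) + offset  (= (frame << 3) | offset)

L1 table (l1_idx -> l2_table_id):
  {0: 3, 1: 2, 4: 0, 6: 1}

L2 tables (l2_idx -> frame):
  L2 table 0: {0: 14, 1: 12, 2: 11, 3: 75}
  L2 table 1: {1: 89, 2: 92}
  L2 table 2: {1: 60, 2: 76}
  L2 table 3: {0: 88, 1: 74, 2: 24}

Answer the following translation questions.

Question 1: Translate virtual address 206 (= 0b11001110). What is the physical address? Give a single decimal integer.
Answer: 718

Derivation:
vaddr = 206 = 0b11001110
Split: l1_idx=6, l2_idx=1, offset=6
L1[6] = 1
L2[1][1] = 89
paddr = 89 * 8 + 6 = 718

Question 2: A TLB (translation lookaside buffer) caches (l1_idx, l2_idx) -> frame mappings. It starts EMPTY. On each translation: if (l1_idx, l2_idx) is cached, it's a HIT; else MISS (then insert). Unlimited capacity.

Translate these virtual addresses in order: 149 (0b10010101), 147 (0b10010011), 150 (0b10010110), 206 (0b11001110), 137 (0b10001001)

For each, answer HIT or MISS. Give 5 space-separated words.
vaddr=149: (4,2) not in TLB -> MISS, insert
vaddr=147: (4,2) in TLB -> HIT
vaddr=150: (4,2) in TLB -> HIT
vaddr=206: (6,1) not in TLB -> MISS, insert
vaddr=137: (4,1) not in TLB -> MISS, insert

Answer: MISS HIT HIT MISS MISS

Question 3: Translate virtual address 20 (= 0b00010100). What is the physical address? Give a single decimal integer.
vaddr = 20 = 0b00010100
Split: l1_idx=0, l2_idx=2, offset=4
L1[0] = 3
L2[3][2] = 24
paddr = 24 * 8 + 4 = 196

Answer: 196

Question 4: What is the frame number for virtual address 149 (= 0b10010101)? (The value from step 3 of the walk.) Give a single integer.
Answer: 11

Derivation:
vaddr = 149: l1_idx=4, l2_idx=2
L1[4] = 0; L2[0][2] = 11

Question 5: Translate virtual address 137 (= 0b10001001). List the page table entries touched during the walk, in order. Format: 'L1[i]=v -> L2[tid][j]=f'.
Answer: L1[4]=0 -> L2[0][1]=12

Derivation:
vaddr = 137 = 0b10001001
Split: l1_idx=4, l2_idx=1, offset=1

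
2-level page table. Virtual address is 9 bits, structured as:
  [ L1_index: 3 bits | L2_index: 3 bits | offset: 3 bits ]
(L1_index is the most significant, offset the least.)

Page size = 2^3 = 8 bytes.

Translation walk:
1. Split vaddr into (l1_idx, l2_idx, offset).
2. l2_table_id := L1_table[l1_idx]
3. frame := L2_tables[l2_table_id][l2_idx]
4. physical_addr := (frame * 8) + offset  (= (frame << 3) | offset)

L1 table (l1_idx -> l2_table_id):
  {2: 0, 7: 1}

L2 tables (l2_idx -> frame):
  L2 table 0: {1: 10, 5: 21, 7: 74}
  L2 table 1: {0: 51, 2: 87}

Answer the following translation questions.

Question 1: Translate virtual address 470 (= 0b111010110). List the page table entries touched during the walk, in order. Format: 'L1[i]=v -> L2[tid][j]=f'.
vaddr = 470 = 0b111010110
Split: l1_idx=7, l2_idx=2, offset=6

Answer: L1[7]=1 -> L2[1][2]=87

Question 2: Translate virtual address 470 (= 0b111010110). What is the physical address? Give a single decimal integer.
Answer: 702

Derivation:
vaddr = 470 = 0b111010110
Split: l1_idx=7, l2_idx=2, offset=6
L1[7] = 1
L2[1][2] = 87
paddr = 87 * 8 + 6 = 702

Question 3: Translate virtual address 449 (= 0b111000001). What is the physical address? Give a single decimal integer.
vaddr = 449 = 0b111000001
Split: l1_idx=7, l2_idx=0, offset=1
L1[7] = 1
L2[1][0] = 51
paddr = 51 * 8 + 1 = 409

Answer: 409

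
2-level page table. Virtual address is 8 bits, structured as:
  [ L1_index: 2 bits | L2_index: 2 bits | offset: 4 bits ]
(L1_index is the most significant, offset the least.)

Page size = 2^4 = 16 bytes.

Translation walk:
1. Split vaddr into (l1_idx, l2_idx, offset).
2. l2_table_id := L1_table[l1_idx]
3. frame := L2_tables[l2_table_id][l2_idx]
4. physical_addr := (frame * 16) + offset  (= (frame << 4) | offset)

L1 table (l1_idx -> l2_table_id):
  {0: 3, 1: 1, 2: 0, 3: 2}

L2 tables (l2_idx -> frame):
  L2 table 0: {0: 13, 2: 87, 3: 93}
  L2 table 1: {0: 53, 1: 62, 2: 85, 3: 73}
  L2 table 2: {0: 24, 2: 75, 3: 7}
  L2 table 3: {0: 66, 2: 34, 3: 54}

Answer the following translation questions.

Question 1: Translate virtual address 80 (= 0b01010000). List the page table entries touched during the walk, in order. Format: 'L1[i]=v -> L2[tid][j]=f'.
vaddr = 80 = 0b01010000
Split: l1_idx=1, l2_idx=1, offset=0

Answer: L1[1]=1 -> L2[1][1]=62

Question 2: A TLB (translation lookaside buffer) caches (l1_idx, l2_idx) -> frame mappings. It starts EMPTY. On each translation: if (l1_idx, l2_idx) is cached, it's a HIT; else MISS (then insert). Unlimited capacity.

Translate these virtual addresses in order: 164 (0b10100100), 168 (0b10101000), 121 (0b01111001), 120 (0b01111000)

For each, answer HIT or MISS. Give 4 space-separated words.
Answer: MISS HIT MISS HIT

Derivation:
vaddr=164: (2,2) not in TLB -> MISS, insert
vaddr=168: (2,2) in TLB -> HIT
vaddr=121: (1,3) not in TLB -> MISS, insert
vaddr=120: (1,3) in TLB -> HIT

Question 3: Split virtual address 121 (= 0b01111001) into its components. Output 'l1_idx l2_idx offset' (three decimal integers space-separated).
vaddr = 121 = 0b01111001
  top 2 bits -> l1_idx = 1
  next 2 bits -> l2_idx = 3
  bottom 4 bits -> offset = 9

Answer: 1 3 9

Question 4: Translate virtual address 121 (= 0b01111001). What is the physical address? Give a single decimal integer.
vaddr = 121 = 0b01111001
Split: l1_idx=1, l2_idx=3, offset=9
L1[1] = 1
L2[1][3] = 73
paddr = 73 * 16 + 9 = 1177

Answer: 1177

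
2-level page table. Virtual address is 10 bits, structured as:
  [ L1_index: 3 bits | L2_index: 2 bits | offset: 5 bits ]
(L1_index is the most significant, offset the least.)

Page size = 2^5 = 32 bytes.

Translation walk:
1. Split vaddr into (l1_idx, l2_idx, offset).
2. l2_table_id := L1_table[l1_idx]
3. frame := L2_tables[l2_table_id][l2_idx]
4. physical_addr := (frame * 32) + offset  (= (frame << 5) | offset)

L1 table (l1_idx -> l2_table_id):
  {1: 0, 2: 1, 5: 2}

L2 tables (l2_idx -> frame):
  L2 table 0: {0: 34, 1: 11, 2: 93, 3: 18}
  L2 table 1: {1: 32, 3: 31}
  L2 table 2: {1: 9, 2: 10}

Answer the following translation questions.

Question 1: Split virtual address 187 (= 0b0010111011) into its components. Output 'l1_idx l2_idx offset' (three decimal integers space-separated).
Answer: 1 1 27

Derivation:
vaddr = 187 = 0b0010111011
  top 3 bits -> l1_idx = 1
  next 2 bits -> l2_idx = 1
  bottom 5 bits -> offset = 27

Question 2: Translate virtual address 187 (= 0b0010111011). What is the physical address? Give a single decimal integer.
vaddr = 187 = 0b0010111011
Split: l1_idx=1, l2_idx=1, offset=27
L1[1] = 0
L2[0][1] = 11
paddr = 11 * 32 + 27 = 379

Answer: 379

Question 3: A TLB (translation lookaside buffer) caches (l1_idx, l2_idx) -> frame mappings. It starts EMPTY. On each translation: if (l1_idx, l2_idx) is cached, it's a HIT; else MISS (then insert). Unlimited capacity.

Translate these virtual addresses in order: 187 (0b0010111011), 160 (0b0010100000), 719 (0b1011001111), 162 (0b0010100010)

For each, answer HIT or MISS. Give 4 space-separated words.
Answer: MISS HIT MISS HIT

Derivation:
vaddr=187: (1,1) not in TLB -> MISS, insert
vaddr=160: (1,1) in TLB -> HIT
vaddr=719: (5,2) not in TLB -> MISS, insert
vaddr=162: (1,1) in TLB -> HIT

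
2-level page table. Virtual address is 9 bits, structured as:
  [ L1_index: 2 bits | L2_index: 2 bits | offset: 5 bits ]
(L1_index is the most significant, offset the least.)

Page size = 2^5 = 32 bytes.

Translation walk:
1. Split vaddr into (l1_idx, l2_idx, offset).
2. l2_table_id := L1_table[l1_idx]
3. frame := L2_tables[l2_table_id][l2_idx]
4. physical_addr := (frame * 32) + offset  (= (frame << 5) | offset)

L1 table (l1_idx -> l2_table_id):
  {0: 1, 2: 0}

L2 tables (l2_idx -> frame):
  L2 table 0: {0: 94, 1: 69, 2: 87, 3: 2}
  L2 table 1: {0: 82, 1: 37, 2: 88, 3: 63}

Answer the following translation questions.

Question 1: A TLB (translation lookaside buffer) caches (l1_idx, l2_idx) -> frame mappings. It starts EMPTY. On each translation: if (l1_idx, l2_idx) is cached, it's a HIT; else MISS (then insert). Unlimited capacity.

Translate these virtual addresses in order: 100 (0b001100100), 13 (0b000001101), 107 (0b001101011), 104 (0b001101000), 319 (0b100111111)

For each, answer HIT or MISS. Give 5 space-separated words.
vaddr=100: (0,3) not in TLB -> MISS, insert
vaddr=13: (0,0) not in TLB -> MISS, insert
vaddr=107: (0,3) in TLB -> HIT
vaddr=104: (0,3) in TLB -> HIT
vaddr=319: (2,1) not in TLB -> MISS, insert

Answer: MISS MISS HIT HIT MISS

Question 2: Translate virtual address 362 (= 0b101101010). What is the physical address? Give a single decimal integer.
vaddr = 362 = 0b101101010
Split: l1_idx=2, l2_idx=3, offset=10
L1[2] = 0
L2[0][3] = 2
paddr = 2 * 32 + 10 = 74

Answer: 74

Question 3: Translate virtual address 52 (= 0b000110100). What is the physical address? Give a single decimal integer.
vaddr = 52 = 0b000110100
Split: l1_idx=0, l2_idx=1, offset=20
L1[0] = 1
L2[1][1] = 37
paddr = 37 * 32 + 20 = 1204

Answer: 1204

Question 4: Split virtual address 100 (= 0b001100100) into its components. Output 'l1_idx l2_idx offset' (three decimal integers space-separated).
Answer: 0 3 4

Derivation:
vaddr = 100 = 0b001100100
  top 2 bits -> l1_idx = 0
  next 2 bits -> l2_idx = 3
  bottom 5 bits -> offset = 4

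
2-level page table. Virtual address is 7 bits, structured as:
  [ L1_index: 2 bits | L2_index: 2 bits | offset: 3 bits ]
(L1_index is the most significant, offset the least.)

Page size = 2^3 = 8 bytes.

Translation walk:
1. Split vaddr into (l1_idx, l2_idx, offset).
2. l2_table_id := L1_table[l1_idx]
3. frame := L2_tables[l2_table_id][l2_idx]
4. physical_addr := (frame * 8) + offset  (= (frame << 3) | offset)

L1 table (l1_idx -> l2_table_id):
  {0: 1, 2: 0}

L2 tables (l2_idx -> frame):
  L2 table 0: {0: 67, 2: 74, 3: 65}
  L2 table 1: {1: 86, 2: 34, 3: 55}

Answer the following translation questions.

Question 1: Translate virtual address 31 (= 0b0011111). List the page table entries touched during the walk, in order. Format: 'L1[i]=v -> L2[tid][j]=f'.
vaddr = 31 = 0b0011111
Split: l1_idx=0, l2_idx=3, offset=7

Answer: L1[0]=1 -> L2[1][3]=55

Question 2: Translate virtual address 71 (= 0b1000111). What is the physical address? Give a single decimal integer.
Answer: 543

Derivation:
vaddr = 71 = 0b1000111
Split: l1_idx=2, l2_idx=0, offset=7
L1[2] = 0
L2[0][0] = 67
paddr = 67 * 8 + 7 = 543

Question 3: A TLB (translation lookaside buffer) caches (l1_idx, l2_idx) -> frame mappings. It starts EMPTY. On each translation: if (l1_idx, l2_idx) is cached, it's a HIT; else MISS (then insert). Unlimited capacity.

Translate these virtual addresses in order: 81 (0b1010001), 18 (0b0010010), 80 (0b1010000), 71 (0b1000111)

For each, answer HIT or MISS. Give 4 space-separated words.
vaddr=81: (2,2) not in TLB -> MISS, insert
vaddr=18: (0,2) not in TLB -> MISS, insert
vaddr=80: (2,2) in TLB -> HIT
vaddr=71: (2,0) not in TLB -> MISS, insert

Answer: MISS MISS HIT MISS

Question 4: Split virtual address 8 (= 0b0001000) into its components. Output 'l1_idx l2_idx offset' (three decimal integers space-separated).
Answer: 0 1 0

Derivation:
vaddr = 8 = 0b0001000
  top 2 bits -> l1_idx = 0
  next 2 bits -> l2_idx = 1
  bottom 3 bits -> offset = 0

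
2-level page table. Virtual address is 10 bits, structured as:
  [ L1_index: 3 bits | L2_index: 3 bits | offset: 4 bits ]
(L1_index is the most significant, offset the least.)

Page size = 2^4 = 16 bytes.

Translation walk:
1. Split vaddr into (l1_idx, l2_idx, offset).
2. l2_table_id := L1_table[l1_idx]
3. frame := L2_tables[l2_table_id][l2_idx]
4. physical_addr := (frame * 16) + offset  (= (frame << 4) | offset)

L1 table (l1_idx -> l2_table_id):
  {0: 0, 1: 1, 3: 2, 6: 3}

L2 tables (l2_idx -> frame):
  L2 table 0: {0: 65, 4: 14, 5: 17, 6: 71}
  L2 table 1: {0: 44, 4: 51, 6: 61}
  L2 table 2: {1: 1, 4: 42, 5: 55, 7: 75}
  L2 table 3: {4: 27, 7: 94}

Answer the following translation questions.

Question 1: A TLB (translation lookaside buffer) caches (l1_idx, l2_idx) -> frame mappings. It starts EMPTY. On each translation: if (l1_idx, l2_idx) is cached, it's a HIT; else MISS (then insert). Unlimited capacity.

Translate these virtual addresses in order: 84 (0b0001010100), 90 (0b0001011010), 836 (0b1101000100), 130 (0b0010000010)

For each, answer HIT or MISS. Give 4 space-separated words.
vaddr=84: (0,5) not in TLB -> MISS, insert
vaddr=90: (0,5) in TLB -> HIT
vaddr=836: (6,4) not in TLB -> MISS, insert
vaddr=130: (1,0) not in TLB -> MISS, insert

Answer: MISS HIT MISS MISS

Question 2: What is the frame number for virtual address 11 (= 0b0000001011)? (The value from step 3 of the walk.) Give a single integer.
Answer: 65

Derivation:
vaddr = 11: l1_idx=0, l2_idx=0
L1[0] = 0; L2[0][0] = 65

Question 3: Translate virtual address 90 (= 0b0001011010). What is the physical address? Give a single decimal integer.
vaddr = 90 = 0b0001011010
Split: l1_idx=0, l2_idx=5, offset=10
L1[0] = 0
L2[0][5] = 17
paddr = 17 * 16 + 10 = 282

Answer: 282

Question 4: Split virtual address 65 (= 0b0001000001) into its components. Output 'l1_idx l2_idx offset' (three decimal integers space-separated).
Answer: 0 4 1

Derivation:
vaddr = 65 = 0b0001000001
  top 3 bits -> l1_idx = 0
  next 3 bits -> l2_idx = 4
  bottom 4 bits -> offset = 1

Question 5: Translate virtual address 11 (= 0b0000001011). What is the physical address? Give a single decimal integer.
Answer: 1051

Derivation:
vaddr = 11 = 0b0000001011
Split: l1_idx=0, l2_idx=0, offset=11
L1[0] = 0
L2[0][0] = 65
paddr = 65 * 16 + 11 = 1051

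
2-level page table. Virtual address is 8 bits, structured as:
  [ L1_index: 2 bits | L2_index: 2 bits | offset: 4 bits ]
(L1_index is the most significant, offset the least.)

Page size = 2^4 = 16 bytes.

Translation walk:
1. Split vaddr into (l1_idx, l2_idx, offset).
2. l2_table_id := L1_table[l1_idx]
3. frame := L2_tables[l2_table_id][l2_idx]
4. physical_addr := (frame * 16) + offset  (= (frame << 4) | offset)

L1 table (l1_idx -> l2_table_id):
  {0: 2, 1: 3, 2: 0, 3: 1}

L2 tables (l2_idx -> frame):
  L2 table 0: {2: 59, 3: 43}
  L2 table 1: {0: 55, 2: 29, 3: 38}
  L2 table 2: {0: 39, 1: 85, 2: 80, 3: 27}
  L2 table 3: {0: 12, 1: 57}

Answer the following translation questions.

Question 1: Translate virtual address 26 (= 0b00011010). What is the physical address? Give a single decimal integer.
vaddr = 26 = 0b00011010
Split: l1_idx=0, l2_idx=1, offset=10
L1[0] = 2
L2[2][1] = 85
paddr = 85 * 16 + 10 = 1370

Answer: 1370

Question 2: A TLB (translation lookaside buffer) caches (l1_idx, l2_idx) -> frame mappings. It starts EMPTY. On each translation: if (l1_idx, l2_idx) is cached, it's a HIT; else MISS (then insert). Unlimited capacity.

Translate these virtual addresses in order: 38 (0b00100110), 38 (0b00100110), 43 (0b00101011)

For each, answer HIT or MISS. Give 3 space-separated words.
vaddr=38: (0,2) not in TLB -> MISS, insert
vaddr=38: (0,2) in TLB -> HIT
vaddr=43: (0,2) in TLB -> HIT

Answer: MISS HIT HIT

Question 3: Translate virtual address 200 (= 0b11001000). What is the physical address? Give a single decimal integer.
Answer: 888

Derivation:
vaddr = 200 = 0b11001000
Split: l1_idx=3, l2_idx=0, offset=8
L1[3] = 1
L2[1][0] = 55
paddr = 55 * 16 + 8 = 888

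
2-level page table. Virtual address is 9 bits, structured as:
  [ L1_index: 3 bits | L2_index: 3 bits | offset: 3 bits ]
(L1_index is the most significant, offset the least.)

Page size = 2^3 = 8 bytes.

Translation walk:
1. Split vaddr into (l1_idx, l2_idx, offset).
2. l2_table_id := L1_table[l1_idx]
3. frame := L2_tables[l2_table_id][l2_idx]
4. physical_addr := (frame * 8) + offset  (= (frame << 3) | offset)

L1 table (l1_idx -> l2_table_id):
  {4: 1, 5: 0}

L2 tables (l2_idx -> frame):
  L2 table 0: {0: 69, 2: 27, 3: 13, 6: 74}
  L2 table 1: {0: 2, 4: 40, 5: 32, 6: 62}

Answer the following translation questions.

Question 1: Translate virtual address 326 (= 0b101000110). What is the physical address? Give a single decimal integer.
vaddr = 326 = 0b101000110
Split: l1_idx=5, l2_idx=0, offset=6
L1[5] = 0
L2[0][0] = 69
paddr = 69 * 8 + 6 = 558

Answer: 558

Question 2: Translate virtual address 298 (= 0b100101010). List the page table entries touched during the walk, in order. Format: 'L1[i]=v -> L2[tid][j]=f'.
vaddr = 298 = 0b100101010
Split: l1_idx=4, l2_idx=5, offset=2

Answer: L1[4]=1 -> L2[1][5]=32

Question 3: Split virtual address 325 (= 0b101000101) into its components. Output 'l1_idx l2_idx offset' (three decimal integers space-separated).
Answer: 5 0 5

Derivation:
vaddr = 325 = 0b101000101
  top 3 bits -> l1_idx = 5
  next 3 bits -> l2_idx = 0
  bottom 3 bits -> offset = 5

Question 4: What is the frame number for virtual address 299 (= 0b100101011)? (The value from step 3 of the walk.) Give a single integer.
Answer: 32

Derivation:
vaddr = 299: l1_idx=4, l2_idx=5
L1[4] = 1; L2[1][5] = 32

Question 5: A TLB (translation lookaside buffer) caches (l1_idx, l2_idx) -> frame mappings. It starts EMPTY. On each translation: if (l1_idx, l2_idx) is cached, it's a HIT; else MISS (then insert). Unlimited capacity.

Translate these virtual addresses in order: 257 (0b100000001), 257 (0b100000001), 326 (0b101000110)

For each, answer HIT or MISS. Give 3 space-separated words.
vaddr=257: (4,0) not in TLB -> MISS, insert
vaddr=257: (4,0) in TLB -> HIT
vaddr=326: (5,0) not in TLB -> MISS, insert

Answer: MISS HIT MISS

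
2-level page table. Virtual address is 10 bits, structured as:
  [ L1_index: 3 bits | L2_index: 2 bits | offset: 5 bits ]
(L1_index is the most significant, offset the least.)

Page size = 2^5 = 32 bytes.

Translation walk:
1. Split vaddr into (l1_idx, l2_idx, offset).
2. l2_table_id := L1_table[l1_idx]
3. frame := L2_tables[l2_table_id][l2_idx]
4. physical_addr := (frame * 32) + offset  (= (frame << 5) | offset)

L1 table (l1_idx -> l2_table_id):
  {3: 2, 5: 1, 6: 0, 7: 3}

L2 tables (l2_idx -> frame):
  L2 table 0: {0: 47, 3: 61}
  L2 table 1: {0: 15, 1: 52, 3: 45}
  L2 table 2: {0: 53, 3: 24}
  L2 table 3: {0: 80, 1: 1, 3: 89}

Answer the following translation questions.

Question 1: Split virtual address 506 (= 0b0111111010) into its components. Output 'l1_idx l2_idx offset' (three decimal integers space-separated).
Answer: 3 3 26

Derivation:
vaddr = 506 = 0b0111111010
  top 3 bits -> l1_idx = 3
  next 2 bits -> l2_idx = 3
  bottom 5 bits -> offset = 26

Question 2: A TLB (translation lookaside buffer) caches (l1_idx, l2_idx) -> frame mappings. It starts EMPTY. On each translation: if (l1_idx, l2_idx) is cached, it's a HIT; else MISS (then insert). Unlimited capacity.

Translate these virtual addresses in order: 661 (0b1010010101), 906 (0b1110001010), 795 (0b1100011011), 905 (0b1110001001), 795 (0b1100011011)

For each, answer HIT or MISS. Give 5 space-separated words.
vaddr=661: (5,0) not in TLB -> MISS, insert
vaddr=906: (7,0) not in TLB -> MISS, insert
vaddr=795: (6,0) not in TLB -> MISS, insert
vaddr=905: (7,0) in TLB -> HIT
vaddr=795: (6,0) in TLB -> HIT

Answer: MISS MISS MISS HIT HIT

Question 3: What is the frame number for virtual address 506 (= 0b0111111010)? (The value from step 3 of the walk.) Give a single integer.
vaddr = 506: l1_idx=3, l2_idx=3
L1[3] = 2; L2[2][3] = 24

Answer: 24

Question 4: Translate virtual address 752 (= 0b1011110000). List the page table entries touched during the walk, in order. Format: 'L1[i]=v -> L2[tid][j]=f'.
vaddr = 752 = 0b1011110000
Split: l1_idx=5, l2_idx=3, offset=16

Answer: L1[5]=1 -> L2[1][3]=45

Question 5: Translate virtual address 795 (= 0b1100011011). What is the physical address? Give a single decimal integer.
Answer: 1531

Derivation:
vaddr = 795 = 0b1100011011
Split: l1_idx=6, l2_idx=0, offset=27
L1[6] = 0
L2[0][0] = 47
paddr = 47 * 32 + 27 = 1531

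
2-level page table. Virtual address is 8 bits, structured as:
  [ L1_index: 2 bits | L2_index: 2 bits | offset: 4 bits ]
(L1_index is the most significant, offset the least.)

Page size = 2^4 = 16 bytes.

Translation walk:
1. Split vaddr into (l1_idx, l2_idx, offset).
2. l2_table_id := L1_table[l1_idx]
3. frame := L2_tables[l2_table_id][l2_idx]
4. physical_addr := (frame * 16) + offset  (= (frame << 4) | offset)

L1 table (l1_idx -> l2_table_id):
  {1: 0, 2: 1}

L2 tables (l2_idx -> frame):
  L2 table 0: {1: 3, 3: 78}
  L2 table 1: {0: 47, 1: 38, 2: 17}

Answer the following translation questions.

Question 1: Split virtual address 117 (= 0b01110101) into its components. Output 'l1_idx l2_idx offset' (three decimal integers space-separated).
Answer: 1 3 5

Derivation:
vaddr = 117 = 0b01110101
  top 2 bits -> l1_idx = 1
  next 2 bits -> l2_idx = 3
  bottom 4 bits -> offset = 5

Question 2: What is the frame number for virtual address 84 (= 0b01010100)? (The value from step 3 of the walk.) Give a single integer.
Answer: 3

Derivation:
vaddr = 84: l1_idx=1, l2_idx=1
L1[1] = 0; L2[0][1] = 3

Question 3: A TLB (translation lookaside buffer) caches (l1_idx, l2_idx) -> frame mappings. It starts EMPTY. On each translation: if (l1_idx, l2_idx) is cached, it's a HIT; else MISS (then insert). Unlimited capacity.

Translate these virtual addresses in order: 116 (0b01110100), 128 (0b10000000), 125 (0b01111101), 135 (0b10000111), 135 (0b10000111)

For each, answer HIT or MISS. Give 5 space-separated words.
vaddr=116: (1,3) not in TLB -> MISS, insert
vaddr=128: (2,0) not in TLB -> MISS, insert
vaddr=125: (1,3) in TLB -> HIT
vaddr=135: (2,0) in TLB -> HIT
vaddr=135: (2,0) in TLB -> HIT

Answer: MISS MISS HIT HIT HIT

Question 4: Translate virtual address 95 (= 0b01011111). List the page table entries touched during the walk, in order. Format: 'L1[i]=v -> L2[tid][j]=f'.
Answer: L1[1]=0 -> L2[0][1]=3

Derivation:
vaddr = 95 = 0b01011111
Split: l1_idx=1, l2_idx=1, offset=15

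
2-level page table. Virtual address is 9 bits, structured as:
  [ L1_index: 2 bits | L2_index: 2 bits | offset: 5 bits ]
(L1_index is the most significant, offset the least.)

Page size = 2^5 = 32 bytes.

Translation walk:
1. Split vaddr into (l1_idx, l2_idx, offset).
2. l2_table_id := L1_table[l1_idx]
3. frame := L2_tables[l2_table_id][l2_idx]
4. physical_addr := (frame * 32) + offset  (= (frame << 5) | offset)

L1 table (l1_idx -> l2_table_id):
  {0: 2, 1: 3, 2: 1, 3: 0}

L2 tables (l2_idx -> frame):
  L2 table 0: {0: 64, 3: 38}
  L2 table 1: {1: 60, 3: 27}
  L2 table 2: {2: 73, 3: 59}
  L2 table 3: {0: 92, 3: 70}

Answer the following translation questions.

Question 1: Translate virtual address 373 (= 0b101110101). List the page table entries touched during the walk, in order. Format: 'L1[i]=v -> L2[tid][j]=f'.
vaddr = 373 = 0b101110101
Split: l1_idx=2, l2_idx=3, offset=21

Answer: L1[2]=1 -> L2[1][3]=27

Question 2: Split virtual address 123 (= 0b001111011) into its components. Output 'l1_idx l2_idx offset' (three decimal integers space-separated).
vaddr = 123 = 0b001111011
  top 2 bits -> l1_idx = 0
  next 2 bits -> l2_idx = 3
  bottom 5 bits -> offset = 27

Answer: 0 3 27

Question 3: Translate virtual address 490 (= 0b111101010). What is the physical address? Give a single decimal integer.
vaddr = 490 = 0b111101010
Split: l1_idx=3, l2_idx=3, offset=10
L1[3] = 0
L2[0][3] = 38
paddr = 38 * 32 + 10 = 1226

Answer: 1226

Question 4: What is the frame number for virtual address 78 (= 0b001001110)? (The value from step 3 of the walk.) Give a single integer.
Answer: 73

Derivation:
vaddr = 78: l1_idx=0, l2_idx=2
L1[0] = 2; L2[2][2] = 73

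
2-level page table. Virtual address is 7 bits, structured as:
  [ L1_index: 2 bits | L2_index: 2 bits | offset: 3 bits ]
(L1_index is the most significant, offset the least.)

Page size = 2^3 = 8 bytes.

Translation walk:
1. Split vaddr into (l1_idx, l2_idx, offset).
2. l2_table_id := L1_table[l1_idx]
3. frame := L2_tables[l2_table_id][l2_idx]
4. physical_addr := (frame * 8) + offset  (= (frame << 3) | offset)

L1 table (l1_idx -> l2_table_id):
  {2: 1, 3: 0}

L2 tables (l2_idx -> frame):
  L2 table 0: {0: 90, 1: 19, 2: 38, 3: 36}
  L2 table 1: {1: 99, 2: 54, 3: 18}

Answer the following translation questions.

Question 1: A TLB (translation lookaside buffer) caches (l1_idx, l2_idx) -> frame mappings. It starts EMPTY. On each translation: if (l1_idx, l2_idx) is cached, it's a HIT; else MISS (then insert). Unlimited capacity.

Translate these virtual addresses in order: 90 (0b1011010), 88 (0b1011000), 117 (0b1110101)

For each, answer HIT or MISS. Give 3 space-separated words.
Answer: MISS HIT MISS

Derivation:
vaddr=90: (2,3) not in TLB -> MISS, insert
vaddr=88: (2,3) in TLB -> HIT
vaddr=117: (3,2) not in TLB -> MISS, insert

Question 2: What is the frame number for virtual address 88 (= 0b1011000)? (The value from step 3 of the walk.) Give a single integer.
Answer: 18

Derivation:
vaddr = 88: l1_idx=2, l2_idx=3
L1[2] = 1; L2[1][3] = 18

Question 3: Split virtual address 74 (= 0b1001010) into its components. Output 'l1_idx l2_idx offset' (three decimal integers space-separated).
Answer: 2 1 2

Derivation:
vaddr = 74 = 0b1001010
  top 2 bits -> l1_idx = 2
  next 2 bits -> l2_idx = 1
  bottom 3 bits -> offset = 2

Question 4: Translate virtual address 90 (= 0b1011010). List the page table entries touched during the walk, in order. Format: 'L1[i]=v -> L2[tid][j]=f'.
Answer: L1[2]=1 -> L2[1][3]=18

Derivation:
vaddr = 90 = 0b1011010
Split: l1_idx=2, l2_idx=3, offset=2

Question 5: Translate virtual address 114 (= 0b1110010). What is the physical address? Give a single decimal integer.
vaddr = 114 = 0b1110010
Split: l1_idx=3, l2_idx=2, offset=2
L1[3] = 0
L2[0][2] = 38
paddr = 38 * 8 + 2 = 306

Answer: 306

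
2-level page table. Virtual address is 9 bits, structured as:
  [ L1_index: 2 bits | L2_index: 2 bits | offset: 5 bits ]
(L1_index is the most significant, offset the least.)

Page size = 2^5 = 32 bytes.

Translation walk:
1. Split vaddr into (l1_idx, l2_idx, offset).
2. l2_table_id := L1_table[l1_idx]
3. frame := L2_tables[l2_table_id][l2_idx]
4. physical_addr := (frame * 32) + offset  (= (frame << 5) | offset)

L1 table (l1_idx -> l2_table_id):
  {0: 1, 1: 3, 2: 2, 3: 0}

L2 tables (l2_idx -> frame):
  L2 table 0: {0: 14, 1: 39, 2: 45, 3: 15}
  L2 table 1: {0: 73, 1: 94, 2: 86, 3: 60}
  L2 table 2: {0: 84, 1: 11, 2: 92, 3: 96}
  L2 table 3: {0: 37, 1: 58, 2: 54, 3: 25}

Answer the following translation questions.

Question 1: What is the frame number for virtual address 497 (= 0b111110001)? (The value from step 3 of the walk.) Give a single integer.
vaddr = 497: l1_idx=3, l2_idx=3
L1[3] = 0; L2[0][3] = 15

Answer: 15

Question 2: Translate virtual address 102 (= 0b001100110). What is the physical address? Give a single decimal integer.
Answer: 1926

Derivation:
vaddr = 102 = 0b001100110
Split: l1_idx=0, l2_idx=3, offset=6
L1[0] = 1
L2[1][3] = 60
paddr = 60 * 32 + 6 = 1926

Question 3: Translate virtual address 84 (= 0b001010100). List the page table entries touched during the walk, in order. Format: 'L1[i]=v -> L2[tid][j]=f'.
Answer: L1[0]=1 -> L2[1][2]=86

Derivation:
vaddr = 84 = 0b001010100
Split: l1_idx=0, l2_idx=2, offset=20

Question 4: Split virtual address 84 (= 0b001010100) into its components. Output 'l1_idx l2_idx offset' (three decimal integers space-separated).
vaddr = 84 = 0b001010100
  top 2 bits -> l1_idx = 0
  next 2 bits -> l2_idx = 2
  bottom 5 bits -> offset = 20

Answer: 0 2 20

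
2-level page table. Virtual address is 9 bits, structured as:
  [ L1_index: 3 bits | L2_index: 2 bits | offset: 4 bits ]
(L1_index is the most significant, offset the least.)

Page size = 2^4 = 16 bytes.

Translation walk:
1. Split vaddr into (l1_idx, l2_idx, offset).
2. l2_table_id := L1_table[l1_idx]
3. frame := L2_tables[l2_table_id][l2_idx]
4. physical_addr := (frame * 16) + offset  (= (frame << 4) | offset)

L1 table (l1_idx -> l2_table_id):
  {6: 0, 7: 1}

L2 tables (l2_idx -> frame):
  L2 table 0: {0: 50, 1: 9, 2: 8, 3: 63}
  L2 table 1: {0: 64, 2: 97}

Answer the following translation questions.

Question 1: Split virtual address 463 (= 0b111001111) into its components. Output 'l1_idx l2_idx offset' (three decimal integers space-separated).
vaddr = 463 = 0b111001111
  top 3 bits -> l1_idx = 7
  next 2 bits -> l2_idx = 0
  bottom 4 bits -> offset = 15

Answer: 7 0 15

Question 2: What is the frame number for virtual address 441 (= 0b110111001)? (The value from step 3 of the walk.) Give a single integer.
vaddr = 441: l1_idx=6, l2_idx=3
L1[6] = 0; L2[0][3] = 63

Answer: 63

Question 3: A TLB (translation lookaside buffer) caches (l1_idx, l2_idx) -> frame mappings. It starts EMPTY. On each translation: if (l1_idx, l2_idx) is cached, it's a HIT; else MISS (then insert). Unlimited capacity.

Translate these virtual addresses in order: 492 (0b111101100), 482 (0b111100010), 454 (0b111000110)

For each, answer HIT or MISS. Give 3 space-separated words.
vaddr=492: (7,2) not in TLB -> MISS, insert
vaddr=482: (7,2) in TLB -> HIT
vaddr=454: (7,0) not in TLB -> MISS, insert

Answer: MISS HIT MISS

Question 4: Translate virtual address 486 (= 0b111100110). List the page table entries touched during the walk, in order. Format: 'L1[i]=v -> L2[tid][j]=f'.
Answer: L1[7]=1 -> L2[1][2]=97

Derivation:
vaddr = 486 = 0b111100110
Split: l1_idx=7, l2_idx=2, offset=6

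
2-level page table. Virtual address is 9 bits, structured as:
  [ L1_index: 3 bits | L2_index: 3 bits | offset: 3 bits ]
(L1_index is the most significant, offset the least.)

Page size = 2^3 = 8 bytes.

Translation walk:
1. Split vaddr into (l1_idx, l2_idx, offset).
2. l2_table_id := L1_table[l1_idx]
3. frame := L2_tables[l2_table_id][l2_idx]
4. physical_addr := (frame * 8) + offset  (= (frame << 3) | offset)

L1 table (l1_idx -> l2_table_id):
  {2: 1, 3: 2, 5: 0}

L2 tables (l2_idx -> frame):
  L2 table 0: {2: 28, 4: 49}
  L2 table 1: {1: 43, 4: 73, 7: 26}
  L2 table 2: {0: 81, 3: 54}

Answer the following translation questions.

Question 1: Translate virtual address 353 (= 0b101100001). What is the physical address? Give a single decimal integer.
vaddr = 353 = 0b101100001
Split: l1_idx=5, l2_idx=4, offset=1
L1[5] = 0
L2[0][4] = 49
paddr = 49 * 8 + 1 = 393

Answer: 393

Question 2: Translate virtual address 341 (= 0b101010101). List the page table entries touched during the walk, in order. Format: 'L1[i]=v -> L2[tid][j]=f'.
Answer: L1[5]=0 -> L2[0][2]=28

Derivation:
vaddr = 341 = 0b101010101
Split: l1_idx=5, l2_idx=2, offset=5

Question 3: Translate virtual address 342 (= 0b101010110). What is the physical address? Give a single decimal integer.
vaddr = 342 = 0b101010110
Split: l1_idx=5, l2_idx=2, offset=6
L1[5] = 0
L2[0][2] = 28
paddr = 28 * 8 + 6 = 230

Answer: 230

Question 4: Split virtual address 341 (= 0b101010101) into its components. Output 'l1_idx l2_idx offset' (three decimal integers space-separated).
vaddr = 341 = 0b101010101
  top 3 bits -> l1_idx = 5
  next 3 bits -> l2_idx = 2
  bottom 3 bits -> offset = 5

Answer: 5 2 5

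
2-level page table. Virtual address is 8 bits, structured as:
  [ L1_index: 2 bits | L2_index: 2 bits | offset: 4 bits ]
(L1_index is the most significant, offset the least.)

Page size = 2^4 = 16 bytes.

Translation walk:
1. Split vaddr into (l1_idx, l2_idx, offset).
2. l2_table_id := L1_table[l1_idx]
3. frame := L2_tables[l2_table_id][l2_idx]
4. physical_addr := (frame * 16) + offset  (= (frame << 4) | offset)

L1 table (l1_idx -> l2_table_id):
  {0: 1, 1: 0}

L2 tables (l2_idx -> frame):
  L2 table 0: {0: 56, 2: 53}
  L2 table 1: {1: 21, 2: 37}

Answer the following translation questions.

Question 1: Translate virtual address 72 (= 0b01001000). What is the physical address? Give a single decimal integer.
Answer: 904

Derivation:
vaddr = 72 = 0b01001000
Split: l1_idx=1, l2_idx=0, offset=8
L1[1] = 0
L2[0][0] = 56
paddr = 56 * 16 + 8 = 904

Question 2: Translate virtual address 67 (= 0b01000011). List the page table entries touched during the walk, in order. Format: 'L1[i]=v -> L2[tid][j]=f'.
vaddr = 67 = 0b01000011
Split: l1_idx=1, l2_idx=0, offset=3

Answer: L1[1]=0 -> L2[0][0]=56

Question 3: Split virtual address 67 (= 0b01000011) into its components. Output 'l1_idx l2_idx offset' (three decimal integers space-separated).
Answer: 1 0 3

Derivation:
vaddr = 67 = 0b01000011
  top 2 bits -> l1_idx = 1
  next 2 bits -> l2_idx = 0
  bottom 4 bits -> offset = 3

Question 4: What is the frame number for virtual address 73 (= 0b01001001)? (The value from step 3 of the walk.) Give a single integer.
Answer: 56

Derivation:
vaddr = 73: l1_idx=1, l2_idx=0
L1[1] = 0; L2[0][0] = 56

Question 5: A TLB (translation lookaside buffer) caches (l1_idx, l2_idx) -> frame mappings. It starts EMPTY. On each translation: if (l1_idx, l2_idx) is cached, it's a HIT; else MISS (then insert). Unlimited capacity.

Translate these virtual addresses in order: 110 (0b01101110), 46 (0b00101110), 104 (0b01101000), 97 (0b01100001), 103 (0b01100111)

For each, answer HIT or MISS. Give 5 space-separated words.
vaddr=110: (1,2) not in TLB -> MISS, insert
vaddr=46: (0,2) not in TLB -> MISS, insert
vaddr=104: (1,2) in TLB -> HIT
vaddr=97: (1,2) in TLB -> HIT
vaddr=103: (1,2) in TLB -> HIT

Answer: MISS MISS HIT HIT HIT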